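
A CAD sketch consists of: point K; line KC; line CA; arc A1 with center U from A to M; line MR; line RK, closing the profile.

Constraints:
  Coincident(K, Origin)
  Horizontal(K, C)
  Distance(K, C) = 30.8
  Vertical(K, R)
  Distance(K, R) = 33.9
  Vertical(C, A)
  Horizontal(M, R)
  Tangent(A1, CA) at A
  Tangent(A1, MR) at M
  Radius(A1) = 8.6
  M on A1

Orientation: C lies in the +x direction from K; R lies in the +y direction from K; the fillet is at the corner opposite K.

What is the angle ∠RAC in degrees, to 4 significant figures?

105.6°

The virtual corner opposite K is at (30.80, 33.90). Tangency of A1 to CA means the radius UA is perpendicular to CA and A1 meets MR tangentially, so UM is at right angles to MR, with radius 8.6, so the center U sits 8.6 in from both sides at U = (22.20, 25.30). That places the tangent points at A = (30.80, 25.30) on CA and M = (22.20, 33.90) on MR. Then cos ∠RAC = AR·AC / (|AR||AC|), giving 105.6°.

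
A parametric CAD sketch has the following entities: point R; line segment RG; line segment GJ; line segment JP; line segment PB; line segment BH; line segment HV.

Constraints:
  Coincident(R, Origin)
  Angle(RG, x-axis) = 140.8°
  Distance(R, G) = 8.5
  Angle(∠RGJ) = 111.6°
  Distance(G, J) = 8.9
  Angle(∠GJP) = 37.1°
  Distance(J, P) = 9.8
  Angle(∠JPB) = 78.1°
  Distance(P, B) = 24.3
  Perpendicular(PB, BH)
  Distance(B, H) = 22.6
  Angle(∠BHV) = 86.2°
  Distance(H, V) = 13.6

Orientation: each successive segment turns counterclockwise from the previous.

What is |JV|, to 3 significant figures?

14.9

The perpendicularity gives BH at right angles to PB, so BH runs at -176°; with |BH| = 22.6, H = (-28.9, 22.3). ∠BHV = 86.2° gives HV at -82.2° from the x-axis; with |HV| = 13.6, V = (-27.0, 8.87). Then |JV| = |V − J| = 14.9.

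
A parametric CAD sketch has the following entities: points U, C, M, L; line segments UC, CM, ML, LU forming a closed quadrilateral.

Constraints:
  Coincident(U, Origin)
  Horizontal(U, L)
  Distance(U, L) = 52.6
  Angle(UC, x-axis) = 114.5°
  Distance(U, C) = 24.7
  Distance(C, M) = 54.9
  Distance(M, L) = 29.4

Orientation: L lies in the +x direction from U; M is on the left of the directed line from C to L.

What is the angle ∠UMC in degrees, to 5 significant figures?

26.460°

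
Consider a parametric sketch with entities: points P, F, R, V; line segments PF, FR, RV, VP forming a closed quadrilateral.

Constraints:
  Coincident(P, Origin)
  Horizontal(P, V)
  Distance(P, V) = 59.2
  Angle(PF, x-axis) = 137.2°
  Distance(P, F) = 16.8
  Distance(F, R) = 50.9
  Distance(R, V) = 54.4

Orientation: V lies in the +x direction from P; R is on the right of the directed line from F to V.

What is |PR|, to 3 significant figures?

34.9

P is at the origin; PV is horizontal with |PV| = 59.2 and V in +x, so V = (59.2, 0). PF runs at 137.2° with |PF| = 16.8, so F = (-12.3, 11.4). R is determined by |FR| = 50.9 and |RV| = 54.4 together: it lies at the intersection of circle(F, 50.9) and circle(V, 54.4). With |FV| = 72.4, the foot of the radical line on FV is 33.7 from F and the perpendicular offset is √(50.9² − 33.7²) = 38.2. Taking the right-of-FV solution: R = (14.9, -31.6).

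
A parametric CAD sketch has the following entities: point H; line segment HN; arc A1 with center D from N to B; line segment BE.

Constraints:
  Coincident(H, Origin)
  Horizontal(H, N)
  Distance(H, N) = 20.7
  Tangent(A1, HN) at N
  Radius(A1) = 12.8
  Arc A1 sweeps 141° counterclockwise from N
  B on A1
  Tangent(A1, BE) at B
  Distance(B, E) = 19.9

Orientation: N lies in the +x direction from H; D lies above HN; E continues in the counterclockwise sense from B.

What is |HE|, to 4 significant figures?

37.69

H is at the origin; HN is horizontal with |HN| = 20.7 and N on the +x side, so N = (20.70, 0.000). The tangent condition forces DN to be normal to HN, so D = N + (0, 12.8) = (20.70, 12.80). On A1, N sits at bearing -90° from D; a 141° counterclockwise sweep puts B at bearing 51°, so B = D + 12.8·(cos 51°, sin 51°) = (28.76, 22.75). Since A1 is tangent to BE there, DB ⟂ BE, so BE runs along (−sin 51°, cos 51°); with |BE| = 19.9, E = (13.29, 35.27). Then |HE| = |E − H| = 37.69.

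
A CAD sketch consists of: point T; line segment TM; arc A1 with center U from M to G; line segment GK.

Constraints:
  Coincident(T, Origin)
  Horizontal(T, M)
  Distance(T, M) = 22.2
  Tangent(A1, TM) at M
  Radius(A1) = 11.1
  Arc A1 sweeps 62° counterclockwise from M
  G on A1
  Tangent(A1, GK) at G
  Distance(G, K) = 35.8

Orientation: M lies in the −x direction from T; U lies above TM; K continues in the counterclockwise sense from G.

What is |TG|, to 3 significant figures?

13.7

A1 meets TM tangentially, so UM is at right angles to TM, so U = M + (0, 11.1) = (-22.2, 11.1). On A1, M sits at bearing -90° from U; a 62° counterclockwise sweep puts G at bearing -28°, so G = U + 11.1·(cos -28°, sin -28°) = (-12.4, 5.89). Then |TG| = |G − T| = 13.7.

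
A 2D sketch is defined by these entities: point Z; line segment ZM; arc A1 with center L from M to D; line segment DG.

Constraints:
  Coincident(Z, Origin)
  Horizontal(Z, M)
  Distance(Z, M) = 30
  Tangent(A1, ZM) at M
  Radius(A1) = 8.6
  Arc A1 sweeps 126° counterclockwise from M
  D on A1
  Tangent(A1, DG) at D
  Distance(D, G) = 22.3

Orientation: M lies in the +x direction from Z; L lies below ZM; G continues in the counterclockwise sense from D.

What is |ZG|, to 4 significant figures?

48.08

Z is at the origin; ZM is horizontal with |ZM| = 30.0 and M on the +x side, so M = (30.00, 0.000). The tangent condition forces LM to be normal to ZM, so L = M + (0, -8.6) = (30.00, -8.600). On A1, M sits at bearing 90° from L; a 126° counterclockwise sweep puts D at bearing 216°, so D = L + 8.6·(cos 216°, sin 216°) = (23.04, -13.65). The tangent condition forces LD to be normal to DG, so DG runs along (−sin 216°, cos 216°); with |DG| = 22.3, G = (36.15, -31.70). Then |ZG| = |G − Z| = 48.08.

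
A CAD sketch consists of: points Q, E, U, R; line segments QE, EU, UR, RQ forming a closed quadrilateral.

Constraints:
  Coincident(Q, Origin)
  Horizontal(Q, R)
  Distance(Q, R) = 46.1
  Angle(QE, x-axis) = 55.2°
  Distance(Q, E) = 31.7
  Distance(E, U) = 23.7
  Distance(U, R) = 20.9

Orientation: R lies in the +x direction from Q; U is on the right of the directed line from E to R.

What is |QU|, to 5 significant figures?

25.740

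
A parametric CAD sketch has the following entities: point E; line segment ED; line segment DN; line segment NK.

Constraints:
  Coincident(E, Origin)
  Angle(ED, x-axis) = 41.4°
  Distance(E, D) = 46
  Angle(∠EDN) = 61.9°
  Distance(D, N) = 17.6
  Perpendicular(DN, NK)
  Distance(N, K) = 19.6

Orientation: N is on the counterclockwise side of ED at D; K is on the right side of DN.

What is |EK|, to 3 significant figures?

60.3

E is at the origin; ED runs at 41.4° with length 46.0, so D = 46.0·(cos 41.4°, sin 41.4°) = (34.5, 30.4). ∠EDN = 61.9°, so DN runs at 41.4° + (180° − 61.9°) = 160° from the x-axis; with |DN| = 17.6, N = D + 17.6·(cos 160°, sin 160°) = (18.0, 36.6). The perpendicularity gives NK at right angles to DN; with |NK| = 19.6 on the right of DN, K = N + 19.6·(0.350, 0.937) = (24.9, 54.9). Then |EK| = |K − E| = 60.3.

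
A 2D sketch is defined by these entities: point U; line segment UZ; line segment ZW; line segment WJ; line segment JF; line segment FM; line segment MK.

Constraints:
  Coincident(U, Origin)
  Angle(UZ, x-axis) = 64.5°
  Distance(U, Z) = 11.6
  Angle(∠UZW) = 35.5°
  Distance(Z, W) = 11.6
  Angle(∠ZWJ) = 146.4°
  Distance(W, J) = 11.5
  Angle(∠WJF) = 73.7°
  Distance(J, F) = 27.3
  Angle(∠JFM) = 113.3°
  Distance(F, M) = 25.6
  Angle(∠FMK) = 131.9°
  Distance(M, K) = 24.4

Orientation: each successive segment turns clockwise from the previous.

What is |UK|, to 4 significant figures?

42.39

U is at the origin; UZ runs at 64.5° with length 11.6, so Z = (4.994, 10.47). ∠UZW = 35.5° gives ZW at -80.00° from the x-axis; with |ZW| = 11.6, W = (7.008, -0.9538). ∠ZWJ = 146.4° gives WJ at -113.6° from the x-axis; with |WJ| = 11.5, J = (2.404, -11.49). ∠WJF = 73.7° gives JF at 140.1° from the x-axis; with |JF| = 27.3, F = (-18.54, 6.020). ∠JFM = 113.3° gives FM at 73.40° from the x-axis; with |FM| = 25.6, M = (-11.23, 30.55). ∠FMK = 131.9° gives MK at 25.30° from the x-axis; with |MK| = 24.4, K = (10.83, 40.98). Then |UK| = |K − U| = 42.39.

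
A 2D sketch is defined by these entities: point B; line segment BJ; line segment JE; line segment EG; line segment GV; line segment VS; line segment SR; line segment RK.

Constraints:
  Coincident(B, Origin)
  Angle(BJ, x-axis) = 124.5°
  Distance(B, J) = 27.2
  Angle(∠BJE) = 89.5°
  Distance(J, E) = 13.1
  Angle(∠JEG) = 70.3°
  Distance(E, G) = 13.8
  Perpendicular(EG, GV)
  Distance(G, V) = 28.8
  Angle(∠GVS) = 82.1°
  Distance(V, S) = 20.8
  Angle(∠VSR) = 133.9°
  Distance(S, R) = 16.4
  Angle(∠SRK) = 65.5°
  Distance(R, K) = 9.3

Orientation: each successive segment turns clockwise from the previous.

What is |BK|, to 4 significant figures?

38.10

B is at the origin; BJ runs at 124.5° with length 27.2, so J = (-15.41, 22.42). ∠BJE = 89.5° gives JE at 34.00° from the x-axis; with |JE| = 13.1, E = (-4.546, 29.74). ∠JEG = 70.3° gives EG at -75.70° from the x-axis; with |EG| = 13.8, G = (-1.137, 16.37). EG ⟂ GV, so GV runs at -165.7°; with |GV| = 28.8, V = (-29.04, 9.256). ∠GVS = 82.1° gives VS at 96.40° from the x-axis; with |VS| = 20.8, S = (-31.36, 29.93). ∠VSR = 133.9° gives SR at 50.30° from the x-axis; with |SR| = 16.4, R = (-20.89, 42.54). ∠SRK = 65.5° gives RK at -64.20° from the x-axis; with |RK| = 9.3, K = (-16.84, 34.17). Then |BK| = |K − B| = 38.10.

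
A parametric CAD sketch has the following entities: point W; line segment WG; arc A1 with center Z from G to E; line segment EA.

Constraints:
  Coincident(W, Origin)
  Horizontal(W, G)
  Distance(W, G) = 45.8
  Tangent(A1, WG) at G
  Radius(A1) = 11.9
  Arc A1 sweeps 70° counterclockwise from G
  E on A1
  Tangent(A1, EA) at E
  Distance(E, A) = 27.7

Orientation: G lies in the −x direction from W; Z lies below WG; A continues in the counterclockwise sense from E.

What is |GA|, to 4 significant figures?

39.66

W is at the origin; WG is horizontal with |WG| = 45.8 and G on the −x side, so G = (-45.80, 0.000). The tangent condition forces ZG to be normal to WG, so Z = G + (0, -11.9) = (-45.80, -11.90). On A1, G sits at bearing 90° from Z; a 70° counterclockwise sweep puts E at bearing 160°, so E = Z + 11.9·(cos 160°, sin 160°) = (-56.98, -7.830). Since A1 is tangent to EA there, ZE ⟂ EA, so EA runs along (−sin 160°, cos 160°); with |EA| = 27.7, A = (-66.46, -33.86). Then |GA| = |A − G| = 39.66.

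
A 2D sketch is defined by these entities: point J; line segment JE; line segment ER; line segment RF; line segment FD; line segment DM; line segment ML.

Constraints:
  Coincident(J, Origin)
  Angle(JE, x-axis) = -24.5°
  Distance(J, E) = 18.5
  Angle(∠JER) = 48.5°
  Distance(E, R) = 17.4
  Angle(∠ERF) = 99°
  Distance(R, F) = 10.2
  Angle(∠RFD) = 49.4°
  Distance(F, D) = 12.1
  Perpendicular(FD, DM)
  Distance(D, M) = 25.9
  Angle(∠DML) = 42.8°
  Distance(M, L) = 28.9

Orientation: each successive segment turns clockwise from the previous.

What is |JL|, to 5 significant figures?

16.079

J is at the origin; JE runs at -24.5° with length 18.5, so E = (16.834, -7.6718). ∠JER = 48.5° gives ER at -156.00° from the x-axis; with |ER| = 17.4, R = (0.93859, -14.749). ∠ERF = 99.0° gives RF at 123.00° from the x-axis; with |RF| = 10.2, F = (-4.6167, -6.1946). ∠RFD = 49.4° gives FD at -7.6000° from the x-axis; with |FD| = 12.1, D = (7.3770, -7.7949). The perpendicularity gives DM at right angles to FD, so DM runs at -97.600°; with |DM| = 25.9, M = (3.9515, -33.467). ∠DML = 42.8° gives ML at 125.20° from the x-axis; with |ML| = 28.9, L = (-12.707, -9.8519). Then |JL| = |L − J| = 16.079.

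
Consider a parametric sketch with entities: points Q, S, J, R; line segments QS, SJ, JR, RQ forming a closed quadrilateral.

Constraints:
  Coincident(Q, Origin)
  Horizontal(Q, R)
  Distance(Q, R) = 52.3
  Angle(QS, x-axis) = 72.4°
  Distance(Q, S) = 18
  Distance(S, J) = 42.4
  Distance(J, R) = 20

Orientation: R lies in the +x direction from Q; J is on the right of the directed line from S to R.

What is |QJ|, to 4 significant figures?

38.19

Checks: |SJ| = 42.40 ✓; |JR| = 20.00 ✓.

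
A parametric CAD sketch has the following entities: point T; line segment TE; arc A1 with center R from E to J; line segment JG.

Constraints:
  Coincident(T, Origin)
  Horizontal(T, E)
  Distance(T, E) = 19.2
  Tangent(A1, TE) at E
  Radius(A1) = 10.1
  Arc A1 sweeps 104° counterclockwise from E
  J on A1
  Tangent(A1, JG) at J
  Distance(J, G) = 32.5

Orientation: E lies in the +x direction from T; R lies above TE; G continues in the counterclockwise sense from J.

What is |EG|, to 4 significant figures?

44.12

On A1, E sits at bearing -90° from R; a 104° counterclockwise sweep puts J at bearing 14°, so J = R + 10.1·(cos 14°, sin 14°) = (29.00, 12.54). Tangency of A1 to JG means the radius RJ is perpendicular to JG, so JG runs along (−sin 14°, cos 14°); with |JG| = 32.5, G = (21.14, 44.08). Then |EG| = |G − E| = 44.12.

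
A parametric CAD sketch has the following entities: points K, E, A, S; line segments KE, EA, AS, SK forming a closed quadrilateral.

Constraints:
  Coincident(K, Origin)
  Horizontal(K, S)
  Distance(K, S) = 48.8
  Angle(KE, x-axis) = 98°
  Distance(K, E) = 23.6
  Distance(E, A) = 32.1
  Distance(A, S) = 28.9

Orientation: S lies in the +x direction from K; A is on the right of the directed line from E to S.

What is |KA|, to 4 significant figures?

19.96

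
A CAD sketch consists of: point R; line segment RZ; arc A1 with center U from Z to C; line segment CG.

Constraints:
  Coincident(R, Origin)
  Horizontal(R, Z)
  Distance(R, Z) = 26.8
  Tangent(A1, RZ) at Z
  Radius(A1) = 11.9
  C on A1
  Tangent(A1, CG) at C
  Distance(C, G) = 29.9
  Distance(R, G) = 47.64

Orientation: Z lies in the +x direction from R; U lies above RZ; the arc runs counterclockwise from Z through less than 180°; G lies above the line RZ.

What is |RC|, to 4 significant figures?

41.09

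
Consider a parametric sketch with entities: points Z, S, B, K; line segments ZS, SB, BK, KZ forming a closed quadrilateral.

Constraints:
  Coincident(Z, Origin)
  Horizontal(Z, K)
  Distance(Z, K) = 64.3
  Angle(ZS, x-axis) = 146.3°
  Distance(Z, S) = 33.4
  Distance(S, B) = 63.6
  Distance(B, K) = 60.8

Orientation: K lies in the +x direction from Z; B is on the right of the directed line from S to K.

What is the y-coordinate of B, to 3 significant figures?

-31.1

Checks: |SB| = 63.60 ✓; |BK| = 60.80 ✓.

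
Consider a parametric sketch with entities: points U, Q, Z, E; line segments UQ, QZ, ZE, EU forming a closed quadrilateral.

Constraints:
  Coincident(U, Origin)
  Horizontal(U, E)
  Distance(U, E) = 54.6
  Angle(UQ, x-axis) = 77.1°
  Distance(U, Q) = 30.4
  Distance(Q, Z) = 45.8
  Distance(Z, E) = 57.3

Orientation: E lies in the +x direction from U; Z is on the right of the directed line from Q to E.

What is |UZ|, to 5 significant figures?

15.587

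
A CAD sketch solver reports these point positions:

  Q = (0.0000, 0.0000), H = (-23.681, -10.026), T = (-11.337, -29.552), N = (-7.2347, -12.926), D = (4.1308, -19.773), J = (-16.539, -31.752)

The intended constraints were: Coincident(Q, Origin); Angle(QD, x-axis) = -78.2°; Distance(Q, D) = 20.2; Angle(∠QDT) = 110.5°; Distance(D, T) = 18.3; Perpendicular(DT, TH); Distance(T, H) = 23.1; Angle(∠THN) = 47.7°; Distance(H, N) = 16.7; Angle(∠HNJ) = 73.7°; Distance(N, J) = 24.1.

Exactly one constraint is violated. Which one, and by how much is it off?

Distance(N, J) = 24.1 — off by 3.10.

Q = (0.00, 0.00) ✓; QD at -78.20° ✓; |QD| = 20.20 ✓; ∠QDT = 110.5° ✓; |DT| = 18.30 ✓; ∠(DT, TH) = 90.00° ✓; |TH| = 23.10 ✓; ∠THN = 47.70° ✓; |HN| = 16.70 ✓; ∠HNJ = 73.70° ✓; |NJ| = 21.00 ✗.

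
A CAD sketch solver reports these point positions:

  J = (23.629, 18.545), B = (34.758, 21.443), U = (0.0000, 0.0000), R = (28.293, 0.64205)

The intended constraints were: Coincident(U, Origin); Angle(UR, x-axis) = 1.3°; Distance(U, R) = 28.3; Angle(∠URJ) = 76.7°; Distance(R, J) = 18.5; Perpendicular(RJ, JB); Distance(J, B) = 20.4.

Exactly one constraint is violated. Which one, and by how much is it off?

Distance(J, B) = 20.4 — off by 8.90.

U = (0.00, 0.00) ✓; UR at 1.300° ✓; |UR| = 28.30 ✓; ∠URJ = 76.70° ✓; |RJ| = 18.50 ✓; ∠(RJ, JB) = 90.01° ✓; |JB| = 11.50 ✗.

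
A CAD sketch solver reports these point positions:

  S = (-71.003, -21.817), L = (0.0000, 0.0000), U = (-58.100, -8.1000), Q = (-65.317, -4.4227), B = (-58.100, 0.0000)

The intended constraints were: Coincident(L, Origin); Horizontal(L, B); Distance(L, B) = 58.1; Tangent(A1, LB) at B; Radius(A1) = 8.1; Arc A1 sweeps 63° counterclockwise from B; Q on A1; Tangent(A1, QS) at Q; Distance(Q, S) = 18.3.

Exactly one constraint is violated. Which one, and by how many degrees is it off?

Tangent(A1, QS) at Q — off by 8.90°.

L = (0.00, 0.00) ✓; L.y = 0.00, B.y = 0.00 ✓; |LB| = 58.10 ✓; ∠(UB, BL) = 90.00° ✓; |UB| = 8.100 ✓; bearing(U→Q) − bearing(U→B) = 63.00° ✓; |UQ| = 8.100 ✓; ∠(UQ, QS) = 81.10° ✗; |QS| = 18.30 ✓.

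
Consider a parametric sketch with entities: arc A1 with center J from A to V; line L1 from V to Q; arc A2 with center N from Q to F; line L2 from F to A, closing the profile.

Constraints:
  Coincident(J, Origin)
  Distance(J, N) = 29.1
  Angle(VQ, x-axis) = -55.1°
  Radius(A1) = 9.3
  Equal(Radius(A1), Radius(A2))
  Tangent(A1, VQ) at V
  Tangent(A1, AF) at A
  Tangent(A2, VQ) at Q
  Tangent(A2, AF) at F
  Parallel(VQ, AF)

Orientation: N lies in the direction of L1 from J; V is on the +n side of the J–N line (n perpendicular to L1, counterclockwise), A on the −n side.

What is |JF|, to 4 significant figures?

30.55

The slot axis is L1's direction at -55.1°, so u = (cos -55.1°, sin -55.1°) = (0.5721, -0.8202) and n = (−sin -55.1°, cos -55.1°) = (0.8202, 0.5721). J is at the origin and N lies 29.1 along u from J, so N = 29.1·u = (16.65, -23.87). Tangency of A1 to both parallel lines with radius 9.3 puts V and A at J ± 9.3·n: V = (7.627, 5.321), A = (-7.627, -5.321). Equal radii place Q and F the same way about N: Q = N + 9.3·n = (24.28, -18.55), F = N − 9.3·n = (9.022, -29.19). Then |JF| = |F − J| = 30.55.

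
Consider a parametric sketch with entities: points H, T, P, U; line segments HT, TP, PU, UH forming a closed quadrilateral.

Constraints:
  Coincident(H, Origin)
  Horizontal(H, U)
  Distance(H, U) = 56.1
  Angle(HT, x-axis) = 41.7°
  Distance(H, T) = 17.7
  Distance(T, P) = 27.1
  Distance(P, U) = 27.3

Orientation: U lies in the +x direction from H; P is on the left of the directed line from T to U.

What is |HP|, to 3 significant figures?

44.0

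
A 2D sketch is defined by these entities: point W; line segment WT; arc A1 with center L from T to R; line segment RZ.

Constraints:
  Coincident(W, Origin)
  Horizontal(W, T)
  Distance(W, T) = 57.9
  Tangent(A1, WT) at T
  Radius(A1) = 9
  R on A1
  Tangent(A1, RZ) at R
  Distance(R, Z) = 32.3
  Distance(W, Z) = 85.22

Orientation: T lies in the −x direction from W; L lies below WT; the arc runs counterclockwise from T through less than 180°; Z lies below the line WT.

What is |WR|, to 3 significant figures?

66.7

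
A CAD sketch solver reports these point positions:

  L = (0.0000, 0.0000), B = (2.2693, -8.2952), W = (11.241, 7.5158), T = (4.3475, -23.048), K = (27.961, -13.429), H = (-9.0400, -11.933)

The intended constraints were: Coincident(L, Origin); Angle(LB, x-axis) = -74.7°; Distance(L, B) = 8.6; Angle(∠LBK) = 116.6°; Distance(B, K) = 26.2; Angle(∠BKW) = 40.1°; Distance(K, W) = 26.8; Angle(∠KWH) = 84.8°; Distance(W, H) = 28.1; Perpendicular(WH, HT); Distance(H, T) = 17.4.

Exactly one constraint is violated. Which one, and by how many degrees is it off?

Perpendicular(WH, HT) — off by 6.50°.

L = (0.00, 0.00) ✓; LB at -74.70° ✓; |LB| = 8.600 ✓; ∠LBK = 116.6° ✓; |BK| = 26.20 ✓; ∠BKW = 40.10° ✓; |KW| = 26.80 ✓; ∠KWH = 84.80° ✓; |WH| = 28.10 ✓; ∠(WH, HT) = 96.50° ✗; |HT| = 17.40 ✓.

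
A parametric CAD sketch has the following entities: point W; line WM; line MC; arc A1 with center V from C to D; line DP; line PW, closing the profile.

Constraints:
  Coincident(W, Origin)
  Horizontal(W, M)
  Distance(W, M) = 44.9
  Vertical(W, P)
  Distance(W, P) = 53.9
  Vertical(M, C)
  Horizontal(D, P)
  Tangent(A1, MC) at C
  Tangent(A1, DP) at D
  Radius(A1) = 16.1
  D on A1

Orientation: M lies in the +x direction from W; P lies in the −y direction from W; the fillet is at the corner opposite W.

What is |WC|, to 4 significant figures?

58.69

The virtual corner opposite W is at (44.90, -53.90). The tangent condition forces VC to be normal to MC and the tangent condition forces VD to be normal to DP, with radius 16.1, so the center V sits 16.1 in from both sides at V = (28.80, -37.80). That places the tangent points at C = (44.90, -37.80) on MC and D = (28.80, -53.90) on DP. Then |WC| = |C − W| = 58.69.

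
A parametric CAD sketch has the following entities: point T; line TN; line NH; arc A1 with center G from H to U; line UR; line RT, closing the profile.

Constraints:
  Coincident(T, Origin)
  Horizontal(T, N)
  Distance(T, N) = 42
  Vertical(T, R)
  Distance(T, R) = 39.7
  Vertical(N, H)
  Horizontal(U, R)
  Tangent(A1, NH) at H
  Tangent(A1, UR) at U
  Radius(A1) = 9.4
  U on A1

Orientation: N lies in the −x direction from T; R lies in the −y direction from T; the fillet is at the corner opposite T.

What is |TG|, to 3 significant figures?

44.5

T is at the origin; TN is horizontal with |TN| = 42.0 and N on the −x side, so N = (-42.0, 0.00). T and R share the same x with |TR| = 39.7 and R on the −y side, so R = (0.00, -39.7). The virtual corner opposite T is at (-42.0, -39.7). Since A1 is tangent to NH there, GH ⟂ NH and tangency of A1 to UR means the radius GU is perpendicular to UR, with radius 9.4, so the center G sits 9.4 in from both sides at G = (-32.6, -30.3). Then |TG| = |G − T| = 44.5.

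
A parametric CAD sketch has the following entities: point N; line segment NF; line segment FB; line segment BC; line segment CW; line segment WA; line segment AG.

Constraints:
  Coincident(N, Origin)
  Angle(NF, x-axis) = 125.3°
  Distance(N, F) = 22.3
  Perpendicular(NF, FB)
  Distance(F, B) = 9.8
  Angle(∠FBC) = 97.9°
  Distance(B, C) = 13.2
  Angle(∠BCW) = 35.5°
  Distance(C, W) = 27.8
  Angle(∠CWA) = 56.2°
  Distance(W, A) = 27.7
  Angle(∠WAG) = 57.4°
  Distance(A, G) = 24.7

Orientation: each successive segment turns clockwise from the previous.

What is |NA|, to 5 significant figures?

39.396

∠BCW = 35.5° gives CW at 168.70° from the x-axis; with |CW| = 27.8, W = (-23.113, 19.688). ∠CWA = 56.2° gives WA at 44.900° from the x-axis; with |WA| = 27.7, A = (-3.4921, 39.240). Then |NA| = |A − N| = 39.396.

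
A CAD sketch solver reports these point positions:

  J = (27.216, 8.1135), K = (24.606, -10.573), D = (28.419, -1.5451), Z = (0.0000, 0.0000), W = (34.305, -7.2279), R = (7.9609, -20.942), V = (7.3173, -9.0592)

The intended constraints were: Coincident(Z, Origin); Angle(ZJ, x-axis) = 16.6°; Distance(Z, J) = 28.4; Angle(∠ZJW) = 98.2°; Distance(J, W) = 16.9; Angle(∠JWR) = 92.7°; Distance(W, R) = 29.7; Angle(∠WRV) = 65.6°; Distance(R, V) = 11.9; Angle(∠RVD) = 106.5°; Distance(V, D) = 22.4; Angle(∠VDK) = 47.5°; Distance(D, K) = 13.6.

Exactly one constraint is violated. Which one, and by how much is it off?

Distance(D, K) = 13.6 — off by 3.80.

Z = (0.00, 0.00) ✓; ZJ at 16.60° ✓; |ZJ| = 28.40 ✓; ∠ZJW = 98.20° ✓; |JW| = 16.90 ✓; ∠JWR = 92.70° ✓; |WR| = 29.70 ✓; ∠WRV = 65.60° ✓; |RV| = 11.90 ✓; ∠RVD = 106.5° ✓; |VD| = 22.40 ✓; ∠VDK = 47.50° ✓; |DK| = 9.800 ✗.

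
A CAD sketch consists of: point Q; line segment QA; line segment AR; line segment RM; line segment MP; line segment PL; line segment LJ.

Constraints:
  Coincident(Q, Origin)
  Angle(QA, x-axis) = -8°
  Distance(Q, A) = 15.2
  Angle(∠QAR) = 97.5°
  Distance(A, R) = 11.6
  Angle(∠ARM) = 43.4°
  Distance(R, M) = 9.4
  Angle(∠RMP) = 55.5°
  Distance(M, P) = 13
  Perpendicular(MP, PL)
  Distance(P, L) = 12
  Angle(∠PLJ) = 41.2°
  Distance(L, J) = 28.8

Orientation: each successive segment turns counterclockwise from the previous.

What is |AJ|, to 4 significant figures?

14.38

MP ⟂ PL, so PL runs at 65.60°; with |PL| = 12.0, L = (26.90, 9.765). ∠PLJ = 41.2° gives LJ at -155.6° from the x-axis; with |LJ| = 28.8, J = (0.6716, -2.132). Then |AJ| = |J − A| = 14.38.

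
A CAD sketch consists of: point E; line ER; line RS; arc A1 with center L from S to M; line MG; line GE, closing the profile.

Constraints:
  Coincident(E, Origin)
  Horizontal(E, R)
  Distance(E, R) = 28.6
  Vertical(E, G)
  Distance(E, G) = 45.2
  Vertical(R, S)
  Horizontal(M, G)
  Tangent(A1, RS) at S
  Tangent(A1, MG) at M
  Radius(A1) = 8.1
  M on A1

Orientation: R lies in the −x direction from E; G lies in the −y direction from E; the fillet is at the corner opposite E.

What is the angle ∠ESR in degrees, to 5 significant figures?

37.628°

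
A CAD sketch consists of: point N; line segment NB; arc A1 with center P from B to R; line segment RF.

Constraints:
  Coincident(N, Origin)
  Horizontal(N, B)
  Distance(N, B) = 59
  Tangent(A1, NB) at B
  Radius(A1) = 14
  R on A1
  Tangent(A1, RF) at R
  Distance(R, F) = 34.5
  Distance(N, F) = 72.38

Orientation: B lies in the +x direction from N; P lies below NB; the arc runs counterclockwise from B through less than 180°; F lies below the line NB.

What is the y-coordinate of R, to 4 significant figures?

-16.66

Checks: |PB| = 14.00 ✓; |PR| = 14.00 ✓; ∠(PR, RF) = 90.00° ✓; |RF| = 34.50 ✓; |NF| = 72.38 ✓.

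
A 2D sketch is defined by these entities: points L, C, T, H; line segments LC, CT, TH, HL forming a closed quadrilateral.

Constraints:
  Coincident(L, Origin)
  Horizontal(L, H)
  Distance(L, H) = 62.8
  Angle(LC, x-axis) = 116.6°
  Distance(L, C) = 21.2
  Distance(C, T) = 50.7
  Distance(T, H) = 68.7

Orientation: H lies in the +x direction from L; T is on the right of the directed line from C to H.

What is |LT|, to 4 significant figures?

30.61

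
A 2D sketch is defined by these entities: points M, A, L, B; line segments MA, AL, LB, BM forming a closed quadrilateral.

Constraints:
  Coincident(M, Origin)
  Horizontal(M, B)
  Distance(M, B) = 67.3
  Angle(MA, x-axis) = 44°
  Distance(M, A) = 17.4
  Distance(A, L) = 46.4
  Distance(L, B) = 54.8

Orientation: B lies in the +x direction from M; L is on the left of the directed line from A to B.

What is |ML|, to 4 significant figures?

63.70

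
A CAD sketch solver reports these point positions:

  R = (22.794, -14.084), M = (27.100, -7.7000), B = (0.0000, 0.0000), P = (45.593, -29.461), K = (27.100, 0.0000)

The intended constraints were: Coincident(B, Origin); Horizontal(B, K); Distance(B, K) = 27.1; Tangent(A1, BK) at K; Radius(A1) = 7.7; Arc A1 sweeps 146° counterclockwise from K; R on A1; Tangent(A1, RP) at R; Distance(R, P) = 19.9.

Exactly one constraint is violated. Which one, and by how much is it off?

Distance(R, P) = 19.9 — off by 7.60.

B = (0.00, 0.00) ✓; B.y = 0.00, K.y = 0.00 ✓; |BK| = 27.10 ✓; ∠(MK, KB) = 90.00° ✓; |MK| = 7.700 ✓; bearing(M→R) − bearing(M→K) = 146.0° ✓; |MR| = 7.700 ✓; ∠(MR, RP) = 90.00° ✓; |RP| = 27.50 ✗.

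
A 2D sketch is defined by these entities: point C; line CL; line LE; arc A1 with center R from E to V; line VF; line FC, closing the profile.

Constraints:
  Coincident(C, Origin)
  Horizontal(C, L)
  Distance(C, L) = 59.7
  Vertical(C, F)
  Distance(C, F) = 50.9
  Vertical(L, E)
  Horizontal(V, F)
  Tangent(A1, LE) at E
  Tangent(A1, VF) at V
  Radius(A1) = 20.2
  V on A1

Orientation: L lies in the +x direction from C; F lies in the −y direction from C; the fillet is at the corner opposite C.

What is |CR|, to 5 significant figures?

50.027

C is at the origin; C and L share the same y with |CL| = 59.7 and L on the +x side, so L = (59.700, 0.0000). C and F share the same x with |CF| = 50.9 and F on the −y side, so F = (0.0000, -50.900). The virtual corner opposite C is at (59.700, -50.900). Since A1 is tangent to LE there, RE ⟂ LE and A1 meets VF tangentially, so RV is at right angles to VF, with radius 20.2, so the center R sits 20.2 in from both sides at R = (39.500, -30.700). Then |CR| = |R − C| = 50.027.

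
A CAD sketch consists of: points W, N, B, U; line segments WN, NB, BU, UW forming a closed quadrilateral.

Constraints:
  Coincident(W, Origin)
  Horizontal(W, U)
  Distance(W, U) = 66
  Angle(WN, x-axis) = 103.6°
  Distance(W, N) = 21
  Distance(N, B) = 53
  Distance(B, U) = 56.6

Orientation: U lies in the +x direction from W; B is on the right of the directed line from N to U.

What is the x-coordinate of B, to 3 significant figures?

16.8

W is at the origin; WU is horizontal with |WU| = 66.0 and U in +x, so U = (66.0, 0). WN runs at 103.6° with |WN| = 21.0, so N = (-4.94, 20.4). B is determined by |NB| = 53.0 and |BU| = 56.6 together: it lies at the intersection of circle(N, 53.0) and circle(U, 56.6). With |NU| = 73.8, the foot of the radical line on NU is 34.2 from N and the perpendicular offset is √(53.0² − 34.2²) = 40.5. Taking the right-of-NU solution: B = (16.8, -27.9).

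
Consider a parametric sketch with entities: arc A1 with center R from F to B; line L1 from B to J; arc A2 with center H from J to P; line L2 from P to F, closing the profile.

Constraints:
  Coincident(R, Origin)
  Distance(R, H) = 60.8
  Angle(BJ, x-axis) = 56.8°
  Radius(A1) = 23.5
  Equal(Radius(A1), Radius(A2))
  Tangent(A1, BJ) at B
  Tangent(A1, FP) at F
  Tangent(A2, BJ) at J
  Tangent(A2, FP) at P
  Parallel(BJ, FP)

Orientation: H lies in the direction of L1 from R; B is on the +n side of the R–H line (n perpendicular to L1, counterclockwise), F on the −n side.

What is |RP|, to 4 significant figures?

65.18

Tangency of A1 to both parallel lines with radius 23.5 puts B and F at R ± 23.5·n: B = (-19.66, 12.87), F = (19.66, -12.87). Equal radii place J and P the same way about H: J = H + 23.5·n = (13.63, 63.74), P = H − 23.5·n = (52.96, 38.01). Then |RP| = |P − R| = 65.18.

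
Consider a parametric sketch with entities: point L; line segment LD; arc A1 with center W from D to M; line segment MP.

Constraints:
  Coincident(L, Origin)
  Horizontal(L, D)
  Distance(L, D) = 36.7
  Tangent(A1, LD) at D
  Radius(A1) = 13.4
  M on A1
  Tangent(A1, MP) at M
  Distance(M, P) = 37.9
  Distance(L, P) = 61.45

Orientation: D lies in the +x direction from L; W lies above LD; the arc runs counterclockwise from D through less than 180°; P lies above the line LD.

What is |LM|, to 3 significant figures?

52.4

L is at the origin; L and D share the same y with |LD| = 36.7 and D on the +x side, so D = (36.7, 0.00). A1 meets LD tangentially, so WD is at right angles to LD, so W = D + (0, 13.4) = (36.7, 13.4). Since WM ⟂ MP (tangency), |WP| = √(13.4² + 37.9²) = 40.2 regardless of where M sits on A1. So P lies on both circle(L, 61.45) and circle(W, 40.2); the above-LD intersection is P = (30.8, 53.2). M is the foot of the tangent from P: M = (48.5, 19.7).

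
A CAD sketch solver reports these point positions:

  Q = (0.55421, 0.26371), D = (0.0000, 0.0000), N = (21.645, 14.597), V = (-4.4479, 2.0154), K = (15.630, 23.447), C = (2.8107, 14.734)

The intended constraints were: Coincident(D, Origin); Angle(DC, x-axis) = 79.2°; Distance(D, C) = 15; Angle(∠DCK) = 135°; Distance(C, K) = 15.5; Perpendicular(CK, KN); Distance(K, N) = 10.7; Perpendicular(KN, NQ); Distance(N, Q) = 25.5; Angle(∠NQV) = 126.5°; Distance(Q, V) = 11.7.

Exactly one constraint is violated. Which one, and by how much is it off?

Distance(Q, V) = 11.7 — off by 6.40.

D = (0.00, 0.00) ✓; DC at 79.20° ✓; |DC| = 15.00 ✓; ∠DCK = 135.0° ✓; |CK| = 15.50 ✓; ∠(CK, KN) = 90.00° ✓; |KN| = 10.70 ✓; ∠(KN, NQ) = 90.00° ✓; |NQ| = 25.50 ✓; ∠NQV = 126.5° ✓; |QV| = 5.300 ✗.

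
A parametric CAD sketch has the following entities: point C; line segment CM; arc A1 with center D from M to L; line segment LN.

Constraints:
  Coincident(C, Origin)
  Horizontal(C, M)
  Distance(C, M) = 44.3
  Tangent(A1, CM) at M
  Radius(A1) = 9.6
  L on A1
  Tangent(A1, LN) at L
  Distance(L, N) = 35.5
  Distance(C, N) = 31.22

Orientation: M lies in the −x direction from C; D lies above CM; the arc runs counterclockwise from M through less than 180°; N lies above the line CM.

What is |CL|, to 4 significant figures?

37.50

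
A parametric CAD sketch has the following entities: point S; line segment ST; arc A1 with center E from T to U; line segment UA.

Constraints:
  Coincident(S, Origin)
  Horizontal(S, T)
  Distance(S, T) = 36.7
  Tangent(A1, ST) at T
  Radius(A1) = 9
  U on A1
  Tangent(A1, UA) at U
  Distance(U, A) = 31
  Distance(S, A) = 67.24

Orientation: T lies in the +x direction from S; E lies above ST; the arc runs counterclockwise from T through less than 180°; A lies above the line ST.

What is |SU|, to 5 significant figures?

44.966

S is at the origin; ST is horizontal with |ST| = 36.7 and T on the +x side, so T = (36.700, 0.0000). Tangency of A1 to ST means the radius ET is perpendicular to ST, so E = T + (0, 9) = (36.700, 9.0000). Since EU ⟂ UA (tangency), |EA| = √(9.0² + 31.0²) = 32.280 regardless of where U sits on A1. So A lies on both circle(S, 67.24) and circle(E, 32.280); the above-ST intersection is A = (58.901, 32.434). U is the foot of the tangent from A: U = (44.700, 4.8773).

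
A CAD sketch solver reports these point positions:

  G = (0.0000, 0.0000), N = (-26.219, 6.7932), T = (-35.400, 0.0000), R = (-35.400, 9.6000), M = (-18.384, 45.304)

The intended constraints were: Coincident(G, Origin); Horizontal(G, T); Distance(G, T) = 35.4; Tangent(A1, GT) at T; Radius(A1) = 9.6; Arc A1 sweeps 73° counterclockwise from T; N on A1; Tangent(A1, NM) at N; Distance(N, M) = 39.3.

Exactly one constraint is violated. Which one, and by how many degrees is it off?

Tangent(A1, NM) at N — off by 5.50°.

G = (0.00, 0.00) ✓; G.y = 0.00, T.y = 0.00 ✓; |GT| = 35.40 ✓; ∠(RT, TG) = 90.00° ✓; |RT| = 9.600 ✓; bearing(R→N) − bearing(R→T) = 73.00° ✓; |RN| = 9.600 ✓; ∠(RN, NM) = 84.50° ✗; |NM| = 39.30 ✓.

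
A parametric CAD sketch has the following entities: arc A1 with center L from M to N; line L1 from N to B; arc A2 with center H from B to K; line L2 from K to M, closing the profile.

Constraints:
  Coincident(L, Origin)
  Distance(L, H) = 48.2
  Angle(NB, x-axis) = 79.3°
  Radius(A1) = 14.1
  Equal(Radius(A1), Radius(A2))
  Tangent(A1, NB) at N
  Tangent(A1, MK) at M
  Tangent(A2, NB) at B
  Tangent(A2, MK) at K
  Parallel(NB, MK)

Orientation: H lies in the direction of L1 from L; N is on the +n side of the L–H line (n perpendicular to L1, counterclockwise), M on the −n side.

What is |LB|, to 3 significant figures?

50.2

Tangency of A1 to both parallel lines with radius 14.1 puts N and M at L ± 14.1·n: N = (-13.9, 2.62), M = (13.9, -2.62). Equal radii place B and K the same way about H: B = H + 14.1·n = (-4.91, 50.0), K = H − 14.1·n = (22.8, 44.7). Then |LB| = |B − L| = 50.2.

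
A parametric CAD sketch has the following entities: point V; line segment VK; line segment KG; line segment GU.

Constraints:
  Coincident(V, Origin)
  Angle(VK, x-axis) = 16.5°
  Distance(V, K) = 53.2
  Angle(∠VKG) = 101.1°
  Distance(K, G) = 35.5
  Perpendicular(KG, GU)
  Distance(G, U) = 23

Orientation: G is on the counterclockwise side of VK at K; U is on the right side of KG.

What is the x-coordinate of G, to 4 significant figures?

47.67

V is at the origin; VK runs at 16.5° with length 53.2, so K = 53.2·(cos 16.5°, sin 16.5°) = (51.01, 15.11). ∠VKG = 101.1°, so KG runs at 16.5° + (180° − 101.1°) = 95.40° from the x-axis; with |KG| = 35.5, G = K + 35.5·(cos 95.40°, sin 95.40°) = (47.67, 50.45). So G.x = 47.67.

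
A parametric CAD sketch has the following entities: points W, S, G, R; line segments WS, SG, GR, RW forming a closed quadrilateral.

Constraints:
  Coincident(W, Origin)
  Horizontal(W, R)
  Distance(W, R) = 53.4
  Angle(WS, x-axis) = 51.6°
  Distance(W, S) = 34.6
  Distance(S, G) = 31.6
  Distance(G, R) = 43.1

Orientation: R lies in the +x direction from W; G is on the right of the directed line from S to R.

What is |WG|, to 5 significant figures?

10.659

W is at the origin; WR is horizontal with |WR| = 53.4 and R in +x, so R = (53.4, 0). WS runs at 51.6° with |WS| = 34.6, so S = (21.492, 27.116). G is determined by |SG| = 31.6 and |GR| = 43.1 together: it lies at the intersection of circle(S, 31.6) and circle(R, 43.1). With |SR| = 41.874, the foot of the radical line on SR is 10.679 from S and the perpendicular offset is √(31.6² − 10.679²) = 29.741. Taking the right-of-SR solution: G = (10.370, -2.4625).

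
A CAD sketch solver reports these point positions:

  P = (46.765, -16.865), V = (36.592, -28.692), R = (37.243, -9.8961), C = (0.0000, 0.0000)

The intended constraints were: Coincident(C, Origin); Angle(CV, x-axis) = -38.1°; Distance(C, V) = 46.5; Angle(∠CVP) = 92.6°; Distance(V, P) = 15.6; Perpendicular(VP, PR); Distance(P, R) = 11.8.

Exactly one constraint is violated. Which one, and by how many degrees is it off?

Perpendicular(VP, PR) — off by 4.50°.

C = (0.00, 0.00) ✓; CV at -38.10° ✓; |CV| = 46.50 ✓; ∠CVP = 92.60° ✓; |VP| = 15.60 ✓; ∠(VP, PR) = 94.50° ✗; |PR| = 11.80 ✓.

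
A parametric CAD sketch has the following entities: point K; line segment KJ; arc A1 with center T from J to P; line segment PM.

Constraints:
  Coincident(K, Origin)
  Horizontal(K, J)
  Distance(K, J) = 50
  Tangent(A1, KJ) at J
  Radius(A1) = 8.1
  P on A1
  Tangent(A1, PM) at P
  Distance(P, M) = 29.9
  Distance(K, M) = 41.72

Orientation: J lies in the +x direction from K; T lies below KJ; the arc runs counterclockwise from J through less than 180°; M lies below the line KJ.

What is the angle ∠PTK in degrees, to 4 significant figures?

19.50°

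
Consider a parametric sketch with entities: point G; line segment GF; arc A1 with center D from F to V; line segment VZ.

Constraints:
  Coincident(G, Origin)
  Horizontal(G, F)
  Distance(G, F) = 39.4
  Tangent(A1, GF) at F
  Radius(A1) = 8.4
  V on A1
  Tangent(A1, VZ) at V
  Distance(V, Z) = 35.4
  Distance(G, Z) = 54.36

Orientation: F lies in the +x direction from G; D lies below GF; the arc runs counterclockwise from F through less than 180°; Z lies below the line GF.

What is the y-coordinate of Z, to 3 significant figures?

-44.0

Checks: |DV| = 8.400 ✓; ∠(DV, VZ) = 90.00° ✓; |VZ| = 35.40 ✓; |GZ| = 54.36 ✓.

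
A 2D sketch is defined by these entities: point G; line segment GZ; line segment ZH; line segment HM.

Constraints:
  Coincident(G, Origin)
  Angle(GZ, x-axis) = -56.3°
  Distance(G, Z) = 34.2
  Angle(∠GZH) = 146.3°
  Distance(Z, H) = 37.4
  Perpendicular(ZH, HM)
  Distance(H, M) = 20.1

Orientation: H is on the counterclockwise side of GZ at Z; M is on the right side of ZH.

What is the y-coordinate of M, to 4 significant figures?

-61.38

G is at the origin; GZ runs at -56.3° with length 34.2, so Z = 34.2·(cos -56.3°, sin -56.3°) = (18.98, -28.45). ∠GZH = 146.3°, so ZH runs at -56.3° + (180° − 146.3°) = -22.60° from the x-axis; with |ZH| = 37.4, H = Z + 37.4·(cos -22.60°, sin -22.60°) = (53.50, -42.83). ZH is perpendicular to HM; with |HM| = 20.1 on the right of ZH, M = H + 20.1·(-0.3843, -0.9232) = (45.78, -61.38). So M.y = -61.38.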